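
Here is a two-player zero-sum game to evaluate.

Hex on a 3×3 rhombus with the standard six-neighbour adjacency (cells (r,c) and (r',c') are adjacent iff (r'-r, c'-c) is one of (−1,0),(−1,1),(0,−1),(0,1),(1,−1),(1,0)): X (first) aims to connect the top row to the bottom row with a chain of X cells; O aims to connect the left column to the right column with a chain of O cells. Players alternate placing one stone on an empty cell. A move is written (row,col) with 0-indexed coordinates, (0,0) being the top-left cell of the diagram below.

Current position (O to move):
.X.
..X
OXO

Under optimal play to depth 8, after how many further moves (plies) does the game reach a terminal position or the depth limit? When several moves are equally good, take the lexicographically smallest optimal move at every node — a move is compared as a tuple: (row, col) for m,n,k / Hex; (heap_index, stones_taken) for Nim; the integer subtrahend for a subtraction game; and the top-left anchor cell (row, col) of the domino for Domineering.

[.X./..X/OXO] O move#1: (0,0):-1/OX./..X/OXO*, (0,2):-1/.XO/..X/OXO, (1,0):-1/.X./O.X/OXO, (1,1):-1/.X./.OX/OXO
[OX./..X/OXO] X move#2: (0,2):+1/OXX/..X/OXO*, (1,0):+1/OX./X.X/OXO, (1,1):+1/OX./.XX/OXO
[OXX/..X/OXO] end (terminal -1, O#3); searched .X./..X/OXO to 8

PV length from [.X./..X/OXO]: 2 plies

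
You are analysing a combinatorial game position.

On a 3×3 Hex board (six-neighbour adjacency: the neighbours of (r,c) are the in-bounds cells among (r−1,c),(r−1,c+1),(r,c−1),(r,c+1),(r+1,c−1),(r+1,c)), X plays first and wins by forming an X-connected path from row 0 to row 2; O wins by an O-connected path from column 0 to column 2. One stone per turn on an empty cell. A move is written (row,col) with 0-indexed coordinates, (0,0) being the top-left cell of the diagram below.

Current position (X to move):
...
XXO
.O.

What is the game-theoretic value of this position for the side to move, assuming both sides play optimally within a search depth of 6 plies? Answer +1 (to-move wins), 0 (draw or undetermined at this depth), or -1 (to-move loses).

value(.../XXO/.O., X) = +1

p1 X@[.../XXO/.O.]: (0,0)[X../XXO/.O.]-1 (0,1)[.X./XXO/.O.]-1 (0,2)[..X/XXO/.O.]-1 (2,0)[.../XXO/XO.]+1* (2,2)[.../XXO/.OX]-1
p2 O@[.../XXO/XO.]: (0,0)[O../XXO/XO.]-1* (0,1)[.O./XXO/XO.]-1 (0,2)[..O/XXO/XO.]-1 (2,2)[.../XXO/XOO]-1
p3 X@[O../XXO/XO.]: (0,1)[OX./XXO/XO.]+1* (0,2)[O.X/XXO/XO.]+1 (2,2)[O../XXO/XOX]+1
p4 O@[OX./XXO/XO.] terminal -1; root [.../XXO/.O.] d6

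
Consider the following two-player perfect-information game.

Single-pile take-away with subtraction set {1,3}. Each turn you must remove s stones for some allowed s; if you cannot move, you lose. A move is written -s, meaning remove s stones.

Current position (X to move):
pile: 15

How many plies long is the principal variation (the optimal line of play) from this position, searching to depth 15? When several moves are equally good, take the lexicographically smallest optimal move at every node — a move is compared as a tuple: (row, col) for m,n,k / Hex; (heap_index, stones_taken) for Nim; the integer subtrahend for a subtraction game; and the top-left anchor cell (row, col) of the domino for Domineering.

ply 1, X at 15 | -1=+1→14*; -3=+1→12
ply 2, O at 14 | -1=-1→13*; -3=-1→11
ply 3, X at 13 | -1=+1→12*; -3=+1→10
ply 4, O at 12 | -1=-1→11*; -3=-1→9
ply 5, X at 11 | -1=+1→10*; -3=+1→8
ply 6, O at 10 | -1=-1→9*; -3=-1→7
ply 7, X at 9 | -1=+1→8*; -3=+1→6
ply 8, O at 8 | -1=-1→7*; -3=-1→5
ply 9, X at 7 | -1=+1→6*; -3=+1→4
ply 10, O at 6 | -1=-1→5*; -3=-1→3
ply 11, X at 5 | -1=+1→4*; -3=+1→2
ply 12, O at 4 | -1=-1→3*; -3=-1→1
ply 13, X at 3 | -1=+1→2*; -3=+1→0
ply 14, O at 2 | -1=-1→1*
ply 15, X at 1 | -1=+1→0*
ply 16: 0 is terminal -1 (O); from 15 depth 15

PV length from [15]: 15 plies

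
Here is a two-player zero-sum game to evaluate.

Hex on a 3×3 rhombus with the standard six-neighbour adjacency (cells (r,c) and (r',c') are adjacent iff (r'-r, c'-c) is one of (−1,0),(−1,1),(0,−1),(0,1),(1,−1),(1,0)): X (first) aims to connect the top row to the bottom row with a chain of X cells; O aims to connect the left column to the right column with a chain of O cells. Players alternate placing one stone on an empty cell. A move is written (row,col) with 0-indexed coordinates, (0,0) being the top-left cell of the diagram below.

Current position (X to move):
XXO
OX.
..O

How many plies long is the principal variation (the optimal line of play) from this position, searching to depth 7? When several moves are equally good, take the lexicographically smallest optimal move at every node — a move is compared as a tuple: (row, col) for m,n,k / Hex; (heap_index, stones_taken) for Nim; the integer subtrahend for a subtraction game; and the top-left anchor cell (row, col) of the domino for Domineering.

PV length from [XXO/OX./..O]: 3 plies

[XXO/OX./..O] X move#1: (1,2):+1/XXO/OXX/..O*, (2,0):+1/XXO/OX./X.O, (2,1):+1/XXO/OX./.XO
[XXO/OXX/..O] O move#2: (2,0):-1/XXO/OXX/O.O*, (2,1):-1/XXO/OXX/.OO
[XXO/OXX/O.O] X move#3: (2,1):+1/XXO/OXX/OXO*
[XXO/OXX/OXO] end (terminal -1, O#4); searched XXO/OX./..O to 7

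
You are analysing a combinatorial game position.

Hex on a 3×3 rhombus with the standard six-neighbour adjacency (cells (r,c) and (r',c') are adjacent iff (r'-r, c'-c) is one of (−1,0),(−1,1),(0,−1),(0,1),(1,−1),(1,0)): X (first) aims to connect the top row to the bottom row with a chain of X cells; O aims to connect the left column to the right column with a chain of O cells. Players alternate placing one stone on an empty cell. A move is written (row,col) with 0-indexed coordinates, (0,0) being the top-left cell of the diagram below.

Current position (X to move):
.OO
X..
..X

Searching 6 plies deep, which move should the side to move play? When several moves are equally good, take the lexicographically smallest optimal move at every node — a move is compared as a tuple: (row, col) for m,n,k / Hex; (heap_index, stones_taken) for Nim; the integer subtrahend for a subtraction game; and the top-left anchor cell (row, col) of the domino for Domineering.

X's best at [.OO/X../..X]: (0,0)

p1 X@[.OO/X../..X]: (0,0)[XOO/X../..X]+1* (1,1)[.OO/XX./..X]-1 (1,2)[.OO/X.X/..X]-1 (2,0)[.OO/X../X.X]-1 (2,1)[.OO/X../.XX]-1
p2 O@[XOO/X../..X]: (1,1)[XOO/XO./..X]-1* (1,2)[XOO/X.O/..X]-1 (2,0)[XOO/X../O.X]-1 (2,1)[XOO/X../.OX]-1
p3 X@[XOO/XO./..X]: (1,2)[XOO/XOX/..X]-1 (2,0)[XOO/XO./X.X]+1* (2,1)[XOO/XO./.XX]-1
p4 O@[XOO/XO./X.X] terminal -1; root [.OO/X../..X] d6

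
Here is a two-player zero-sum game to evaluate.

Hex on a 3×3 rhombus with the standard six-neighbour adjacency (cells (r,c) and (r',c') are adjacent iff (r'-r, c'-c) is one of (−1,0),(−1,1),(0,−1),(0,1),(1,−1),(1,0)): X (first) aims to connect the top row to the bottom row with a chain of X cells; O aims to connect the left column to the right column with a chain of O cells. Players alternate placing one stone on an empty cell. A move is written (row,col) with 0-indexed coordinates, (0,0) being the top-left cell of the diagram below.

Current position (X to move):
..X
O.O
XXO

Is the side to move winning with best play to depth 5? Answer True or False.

[..X/O.O/XXO] X move#1: (0,0):-1/X.X/O.O/XXO, (0,1):-1/.XX/O.O/XXO, (1,1):+1/..X/OXO/XXO*
[..X/OXO/XXO] end (terminal -1, O#2); searched ..X/O.O/XXO to 5

X winning at [..X/O.O/XXO]: True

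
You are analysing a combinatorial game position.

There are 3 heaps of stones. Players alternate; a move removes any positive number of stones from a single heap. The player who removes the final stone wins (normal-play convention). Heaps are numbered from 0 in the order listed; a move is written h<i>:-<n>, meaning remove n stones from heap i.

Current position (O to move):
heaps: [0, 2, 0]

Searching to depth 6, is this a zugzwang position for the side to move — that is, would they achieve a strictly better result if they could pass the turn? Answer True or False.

[(0,2,0)] O move#1: h1:-1:-1/(0,1,0), h1:-2:+1/(0,0,0)*
[(0,0,0)] end (terminal -1, X#2); searched (0,2,0) to 6
pass branch (X moves first from the same position):
  | [(0,2,0)] X move#1: h1:-1:-1/(0,1,0), h1:-2:+1/(0,0,0)*
  | [(0,0,0)] end (terminal -1, O#2); searched (0,2,0) to 6
O moving scores +1; O passing scores -1

zugzwang((0,2,0), O) = False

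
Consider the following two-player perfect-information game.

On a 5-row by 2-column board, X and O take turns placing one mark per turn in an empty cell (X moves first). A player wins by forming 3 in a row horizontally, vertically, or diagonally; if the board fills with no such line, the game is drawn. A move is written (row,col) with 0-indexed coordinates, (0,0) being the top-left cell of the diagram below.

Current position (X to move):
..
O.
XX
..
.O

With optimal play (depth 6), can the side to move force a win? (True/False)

p1 X@[../O./XX/../.O]: (0,0)[X./O./XX/../.O]+0 (0,1)[.X/O./XX/../.O]+0 (1,1)[../OX/XX/../.O]+1* (3,0)[../O./XX/X./.O]+1 (3,1)[../O./XX/.X/.O]+0 (4,0)[../O./XX/../XO]+1
p2 O@[../OX/XX/../.O]: (0,0)[O./OX/XX/../.O]-1* (0,1)[.O/OX/XX/../.O]-1 (3,0)[../OX/XX/O./.O]-1 (3,1)[../OX/XX/.O/.O]-1 (4,0)[../OX/XX/../OO]-1
p3 X@[O./OX/XX/../.O]: (0,1)[OX/OX/XX/../.O]+1* (3,0)[O./OX/XX/X./.O]+1 (3,1)[O./OX/XX/.X/.O]+1 (4,0)[O./OX/XX/../XO]+1
p4 O@[OX/OX/XX/../.O] terminal -1; root [../O./XX/../.O] d6

X winning at [../O./XX/../.O]: True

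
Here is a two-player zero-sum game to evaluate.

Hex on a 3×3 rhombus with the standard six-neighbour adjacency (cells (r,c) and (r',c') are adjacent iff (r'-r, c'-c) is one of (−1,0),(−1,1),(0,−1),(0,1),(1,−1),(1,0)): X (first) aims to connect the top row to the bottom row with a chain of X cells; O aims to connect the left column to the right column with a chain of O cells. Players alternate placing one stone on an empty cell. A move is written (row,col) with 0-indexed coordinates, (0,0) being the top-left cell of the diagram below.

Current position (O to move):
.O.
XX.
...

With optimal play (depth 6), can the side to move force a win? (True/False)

O winning at [.O./XX./...]: False

[.O./XX./...] O move#1: (0,0):-1/OO./XX./...*, (0,2):-1/.OO/XX./..., (1,2):-1/.O./XXO/..., (2,0):-1/.O./XX./O.., (2,1):-1/.O./XX./.O., (2,2):-1/.O./XX./..O
[OO./XX./...] X move#2: (0,2):+1/OOX/XX./...*, (1,2):-1/OO./XXX/..., (2,0):-1/OO./XX./X.., (2,1):-1/OO./XX./.X., (2,2):-1/OO./XX./..X
[OOX/XX./...] O move#3: (1,2):-1/OOX/XXO/...*, (2,0):-1/OOX/XX./O.., (2,1):-1/OOX/XX./.O., (2,2):-1/OOX/XX./..O
[OOX/XXO/...] X move#4: (2,0):+1/OOX/XXO/X..*, (2,1):+1/OOX/XXO/.X., (2,2):+1/OOX/XXO/..X
[OOX/XXO/X..] end (terminal -1, O#5); searched .O./XX./... to 6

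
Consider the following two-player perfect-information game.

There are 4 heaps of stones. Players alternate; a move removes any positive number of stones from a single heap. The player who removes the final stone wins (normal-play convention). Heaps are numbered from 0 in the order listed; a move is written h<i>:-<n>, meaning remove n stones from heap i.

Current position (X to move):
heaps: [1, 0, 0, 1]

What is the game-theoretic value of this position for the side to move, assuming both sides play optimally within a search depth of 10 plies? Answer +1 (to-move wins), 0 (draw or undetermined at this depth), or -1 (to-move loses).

value((1,0,0,1), X) = -1

ply 1, X at (1,0,0,1) | h0:-1=-1→(0,0,0,1)*; h3:-1=-1→(1,0,0,0)
ply 2, O at (0,0,0,1) | h3:-1=+1→(0,0,0,0)*
ply 3: (0,0,0,0) is terminal -1 (X); from (1,0,0,1) depth 10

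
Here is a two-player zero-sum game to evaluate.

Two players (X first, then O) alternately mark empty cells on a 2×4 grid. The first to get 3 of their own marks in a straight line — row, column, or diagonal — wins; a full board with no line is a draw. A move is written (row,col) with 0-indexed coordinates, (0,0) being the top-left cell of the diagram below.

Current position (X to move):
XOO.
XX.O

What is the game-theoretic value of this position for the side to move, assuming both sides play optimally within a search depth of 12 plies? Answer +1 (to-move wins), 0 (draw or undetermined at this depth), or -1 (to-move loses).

ply 1, X at XOO./XX.O | (0,3)=+0→XOOX/XX.O; (1,2)=+1→XOO./XXXO*
ply 2: XOO./XXXO is terminal -1 (O); from XOO./XX.O depth 12

value(XOO./XX.O, X) = +1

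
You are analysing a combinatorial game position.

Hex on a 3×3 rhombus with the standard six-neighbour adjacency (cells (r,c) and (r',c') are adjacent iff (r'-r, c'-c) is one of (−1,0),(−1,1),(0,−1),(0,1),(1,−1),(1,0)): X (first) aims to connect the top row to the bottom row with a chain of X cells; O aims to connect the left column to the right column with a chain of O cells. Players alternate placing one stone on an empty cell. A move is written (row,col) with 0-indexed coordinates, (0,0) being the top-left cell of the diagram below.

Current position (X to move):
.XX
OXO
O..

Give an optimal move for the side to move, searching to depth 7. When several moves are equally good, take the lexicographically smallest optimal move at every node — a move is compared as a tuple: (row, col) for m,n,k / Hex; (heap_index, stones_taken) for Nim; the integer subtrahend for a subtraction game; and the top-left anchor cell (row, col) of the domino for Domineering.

ply 1, X at .XX/OXO/O.. | (0,0)=-1→XXX/OXO/O..; (2,1)=+1→.XX/OXO/OX.*; (2,2)=-1→.XX/OXO/O.X
ply 2: .XX/OXO/OX. is terminal -1 (O); from .XX/OXO/O.. depth 7

X's best at [.XX/OXO/O..]: (2,1)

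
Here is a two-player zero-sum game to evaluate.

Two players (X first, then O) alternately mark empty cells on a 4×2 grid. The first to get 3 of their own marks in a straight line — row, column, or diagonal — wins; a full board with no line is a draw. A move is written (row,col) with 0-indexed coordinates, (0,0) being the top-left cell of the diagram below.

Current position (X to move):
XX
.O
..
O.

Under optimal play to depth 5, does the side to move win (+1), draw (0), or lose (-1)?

[XX/.O/../O.] X move#1: (1,0):+0/XX/XO/../O.*, (2,0):+0/XX/.O/X./O., (2,1):+0/XX/.O/.X/O., (3,1):+0/XX/.O/../OX
[XX/XO/../O.] O move#2: (2,0):+0/XX/XO/O./O.*, (2,1):-1/XX/XO/.O/O., (3,1):-1/XX/XO/../OO
[XX/XO/O./O.] X move#3: (2,1):+0/XX/XO/OX/O.*, (3,1):+0/XX/XO/O./OX
[XX/XO/OX/O.] O move#4: (3,1):+0/XX/XO/OX/OO*
[XX/XO/OX/OO] end (terminal +0, X#5); searched XX/.O/../O. to 5

value(XX/.O/../O., X) = 0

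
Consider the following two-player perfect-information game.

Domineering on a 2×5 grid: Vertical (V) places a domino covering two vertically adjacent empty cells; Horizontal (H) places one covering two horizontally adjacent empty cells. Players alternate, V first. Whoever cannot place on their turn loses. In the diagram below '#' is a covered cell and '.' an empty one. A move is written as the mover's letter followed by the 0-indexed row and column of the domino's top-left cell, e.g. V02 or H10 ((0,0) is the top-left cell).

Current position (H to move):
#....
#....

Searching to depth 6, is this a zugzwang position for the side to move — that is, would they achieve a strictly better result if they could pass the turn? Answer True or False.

ply 1, H at #..../#.... | H01=-1→###../#....; H02=+1→#.##./#....*; H03=-1→#..##/#....; H11=-1→#..../###..; H12=+1→#..../#.##.; H13=-1→#..../#..##
ply 2, V at #.##./#.... | V01=-1→####./##...*; V04=-1→#.###/#...#
ply 3, H at ####./##... | H12=-1→####./####.; H13=+1→####./##.##*
ply 4: ####./##.## is terminal -1 (V); from #..../#.... depth 6
suppose H passes — search the same position with V to move:
pass> ply 1, V at #..../#.... | V01=-1→##.../##...*; V02=-1→#.#../#.#..; V03=-1→#..#./#..#.; V04=-1→#...#/#...#
pass> ply 2, H at ##.../##... | H02=+1→####./##...*; H03=+1→##.##/##...; H12=+1→##.../####.; H13=+1→##.../##.##
pass> ply 3, V at ####./##... | V04=-1→#####/##..#*
pass> ply 4, H at #####/##..# | H12=+1→#####/#####*
pass> ply 5: #####/##### is terminal -1 (V); from #..../#.... depth 6
for H: play +1, pass +1

zugzwang(#..../#...., H) = False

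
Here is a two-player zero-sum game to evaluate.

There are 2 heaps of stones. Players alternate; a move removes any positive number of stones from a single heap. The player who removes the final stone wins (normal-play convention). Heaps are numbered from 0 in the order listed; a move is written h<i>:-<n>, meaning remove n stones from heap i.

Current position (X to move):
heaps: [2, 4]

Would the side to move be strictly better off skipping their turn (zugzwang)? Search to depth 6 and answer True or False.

[(2,4)] X move#1: h0:-1:-1/(1,4), h0:-2:-1/(0,4), h1:-1:-1/(2,3), h1:-2:+1/(2,2)*, h1:-3:-1/(2,1), h1:-4:-1/(2,0)
[(2,2)] O move#2: h0:-1:-1/(1,2)*, h0:-2:-1/(0,2), h1:-1:-1/(2,1), h1:-2:-1/(2,0)
[(1,2)] X move#3: h0:-1:-1/(0,2), h1:-1:+1/(1,1)*, h1:-2:-1/(1,0)
[(1,1)] O move#4: h0:-1:-1/(0,1)*, h1:-1:-1/(1,0)
[(0,1)] X move#5: h1:-1:+1/(0,0)*
[(0,0)] end (terminal -1, O#6); searched (2,4) to 6
if X skipped the turn, O would face:
~ [(2,4)] O move#1: h0:-1:-1/(1,4), h0:-2:-1/(0,4), h1:-1:-1/(2,3), h1:-2:+1/(2,2)*, h1:-3:-1/(2,1), h1:-4:-1/(2,0)
~ [(2,2)] X move#2: h0:-1:-1/(1,2)*, h0:-2:-1/(0,2), h1:-1:-1/(2,1), h1:-2:-1/(2,0)
~ [(1,2)] O move#3: h0:-1:-1/(0,2), h1:-1:+1/(1,1)*, h1:-2:-1/(1,0)
~ [(1,1)] X move#4: h0:-1:-1/(0,1)*, h1:-1:-1/(1,0)
~ [(0,1)] O move#5: h1:-1:+1/(0,0)*
~ [(0,0)] end (terminal -1, X#6); searched (2,4) to 6
compare (X): move=+1 vs pass=-1

zugzwang((2,4), X) = False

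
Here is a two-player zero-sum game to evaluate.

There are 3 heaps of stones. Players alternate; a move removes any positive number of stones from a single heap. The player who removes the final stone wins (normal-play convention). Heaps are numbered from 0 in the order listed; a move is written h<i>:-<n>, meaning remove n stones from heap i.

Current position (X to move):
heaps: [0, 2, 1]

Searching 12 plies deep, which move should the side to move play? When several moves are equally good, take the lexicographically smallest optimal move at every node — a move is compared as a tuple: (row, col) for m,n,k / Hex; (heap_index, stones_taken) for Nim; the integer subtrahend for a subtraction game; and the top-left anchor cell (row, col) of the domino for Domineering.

p1 X@[(0,2,1)]: h1:-1[(0,1,1)]+1* h1:-2[(0,0,1)]-1 h2:-1[(0,2,0)]-1
p2 O@[(0,1,1)]: h1:-1[(0,0,1)]-1* h2:-1[(0,1,0)]-1
p3 X@[(0,0,1)]: h2:-1[(0,0,0)]+1*
p4 O@[(0,0,0)] terminal -1; root [(0,2,1)] d12

X's best at [(0,2,1)]: h1:-1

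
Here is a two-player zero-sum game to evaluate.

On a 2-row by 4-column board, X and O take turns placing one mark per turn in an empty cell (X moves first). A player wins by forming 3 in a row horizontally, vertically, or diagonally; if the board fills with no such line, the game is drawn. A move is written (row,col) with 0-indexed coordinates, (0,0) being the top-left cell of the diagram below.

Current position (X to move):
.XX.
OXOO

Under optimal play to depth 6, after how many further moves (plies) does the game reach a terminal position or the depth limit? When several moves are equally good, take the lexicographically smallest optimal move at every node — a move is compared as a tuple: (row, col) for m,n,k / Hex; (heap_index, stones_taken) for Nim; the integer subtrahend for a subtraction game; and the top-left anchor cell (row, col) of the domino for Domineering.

PV length from [.XX./OXOO]: 1 ply

[.XX./OXOO] X move#1: (0,0):+1/XXX./OXOO*, (0,3):+1/.XXX/OXOO
[XXX./OXOO] end (terminal -1, O#2); searched .XX./OXOO to 6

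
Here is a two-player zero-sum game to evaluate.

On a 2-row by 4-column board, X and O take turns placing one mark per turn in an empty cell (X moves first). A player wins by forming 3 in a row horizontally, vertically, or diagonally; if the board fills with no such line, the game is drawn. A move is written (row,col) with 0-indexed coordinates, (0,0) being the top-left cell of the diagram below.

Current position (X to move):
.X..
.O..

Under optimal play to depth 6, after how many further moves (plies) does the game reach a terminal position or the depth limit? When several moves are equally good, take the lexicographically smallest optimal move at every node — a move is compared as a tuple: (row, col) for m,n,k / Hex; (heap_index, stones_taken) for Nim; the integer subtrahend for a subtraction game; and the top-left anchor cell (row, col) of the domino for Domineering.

[.X../.O..] X move#1: (0,0):+0/XX../.O.., (0,2):+1/.XX./.O..*, (0,3):+0/.X.X/.O.., (1,0):+0/.X../XO.., (1,2):+0/.X../.OX., (1,3):+0/.X../.O.X
[.XX./.O..] O move#2: (0,0):-1/OXX./.O..*, (0,3):-1/.XXO/.O.., (1,0):-1/.XX./OO.., (1,2):-1/.XX./.OO., (1,3):-1/.XX./.O.O
[OXX./.O..] X move#3: (0,3):+1/OXXX/.O..*, (1,0):+0/OXX./XO.., (1,2):+0/OXX./.OX., (1,3):+0/OXX./.O.X
[OXXX/.O..] end (terminal -1, O#4); searched .X../.O.. to 6

PV length from [.X../.O..]: 3 plies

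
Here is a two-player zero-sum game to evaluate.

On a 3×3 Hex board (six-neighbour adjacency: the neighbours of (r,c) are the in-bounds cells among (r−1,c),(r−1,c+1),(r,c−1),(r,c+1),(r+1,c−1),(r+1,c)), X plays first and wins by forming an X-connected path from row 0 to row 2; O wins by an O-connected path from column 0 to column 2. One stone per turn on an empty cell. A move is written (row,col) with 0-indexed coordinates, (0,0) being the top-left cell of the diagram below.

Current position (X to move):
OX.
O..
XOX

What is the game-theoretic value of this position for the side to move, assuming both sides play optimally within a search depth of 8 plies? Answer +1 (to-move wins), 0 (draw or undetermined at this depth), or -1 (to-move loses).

p1 X@[OX./O../XOX]: (0,2)[OXX/O../XOX]+1* (1,1)[OX./OX./XOX]+1 (1,2)[OX./O.X/XOX]+1
p2 O@[OXX/O../XOX]: (1,1)[OXX/OO./XOX]-1* (1,2)[OXX/O.O/XOX]-1
p3 X@[OXX/OO./XOX]: (1,2)[OXX/OOX/XOX]+1*
p4 O@[OXX/OOX/XOX] terminal -1; root [OX./O../XOX] d8

value(OX./O../XOX, X) = +1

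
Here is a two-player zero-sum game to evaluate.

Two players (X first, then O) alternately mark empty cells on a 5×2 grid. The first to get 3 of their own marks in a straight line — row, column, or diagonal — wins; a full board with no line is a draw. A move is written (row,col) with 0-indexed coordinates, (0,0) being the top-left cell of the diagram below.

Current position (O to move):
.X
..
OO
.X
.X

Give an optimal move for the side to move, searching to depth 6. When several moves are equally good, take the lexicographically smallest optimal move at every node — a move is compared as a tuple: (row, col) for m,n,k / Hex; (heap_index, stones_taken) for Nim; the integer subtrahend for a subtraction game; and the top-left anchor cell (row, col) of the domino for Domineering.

[.X/../OO/.X/.X] O move#1: (0,0):+0/OX/../OO/.X/.X, (1,0):+1/.X/O./OO/.X/.X*, (1,1):+0/.X/.O/OO/.X/.X, (3,0):+1/.X/../OO/OX/.X, (4,0):+0/.X/../OO/.X/OX
[.X/O./OO/.X/.X] X move#2: (0,0):-1/XX/O./OO/.X/.X*, (1,1):-1/.X/OX/OO/.X/.X, (3,0):-1/.X/O./OO/XX/.X, (4,0):-1/.X/O./OO/.X/XX
[XX/O./OO/.X/.X] O move#3: (1,1):+0/XX/OO/OO/.X/.X, (3,0):+1/XX/O./OO/OX/.X*, (4,0):+0/XX/O./OO/.X/OX
[XX/O./OO/OX/.X] end (terminal -1, X#4); searched .X/../OO/.X/.X to 6

O's best at [.X/../OO/.X/.X]: (1,0)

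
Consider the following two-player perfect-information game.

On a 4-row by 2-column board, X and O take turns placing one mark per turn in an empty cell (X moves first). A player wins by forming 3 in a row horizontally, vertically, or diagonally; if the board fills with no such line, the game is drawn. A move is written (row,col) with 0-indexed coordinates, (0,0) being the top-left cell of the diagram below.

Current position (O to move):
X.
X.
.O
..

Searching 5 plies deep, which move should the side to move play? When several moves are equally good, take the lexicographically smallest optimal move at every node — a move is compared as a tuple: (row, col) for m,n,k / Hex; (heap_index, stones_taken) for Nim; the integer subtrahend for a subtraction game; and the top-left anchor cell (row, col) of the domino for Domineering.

ply 1, O at X./X./.O/.. | (0,1)=-1→XO/X./.O/..; (1,1)=-1→X./XO/.O/..; (2,0)=+0→X./X./OO/..*; (3,0)=-1→X./X./.O/O.; (3,1)=-1→X./X./.O/.O
ply 2, X at X./X./OO/.. | (0,1)=+0→XX/X./OO/..*; (1,1)=+0→X./XX/OO/..; (3,0)=-1→X./X./OO/X.; (3,1)=+0→X./X./OO/.X
ply 3, O at XX/X./OO/.. | (1,1)=+0→XX/XO/OO/..*; (3,0)=+0→XX/X./OO/O.; (3,1)=+0→XX/X./OO/.O
ply 4, X at XX/XO/OO/.. | (3,0)=-1→XX/XO/OO/X.; (3,1)=+0→XX/XO/OO/.X*
ply 5, O at XX/XO/OO/.X | (3,0)=+0→XX/XO/OO/OX*
ply 6: XX/XO/OO/OX is terminal +0 (X); from X./X./.O/.. depth 5

O's best at [X./X./.O/..]: (2,0)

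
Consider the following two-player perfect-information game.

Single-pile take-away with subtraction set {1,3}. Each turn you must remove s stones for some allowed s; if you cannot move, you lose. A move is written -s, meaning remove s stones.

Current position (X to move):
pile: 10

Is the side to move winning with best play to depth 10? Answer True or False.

X winning at [10]: False

p1 X@[10]: -1[9]-1* -3[7]-1
p2 O@[9]: -1[8]+1* -3[6]+1
p3 X@[8]: -1[7]-1* -3[5]-1
p4 O@[7]: -1[6]+1* -3[4]+1
p5 X@[6]: -1[5]-1* -3[3]-1
p6 O@[5]: -1[4]+1* -3[2]+1
p7 X@[4]: -1[3]-1* -3[1]-1
p8 O@[3]: -1[2]+1* -3[0]+1
p9 X@[2]: -1[1]-1*
p10 O@[1]: -1[0]+1*
p11 X@[0] terminal -1; root [10] d10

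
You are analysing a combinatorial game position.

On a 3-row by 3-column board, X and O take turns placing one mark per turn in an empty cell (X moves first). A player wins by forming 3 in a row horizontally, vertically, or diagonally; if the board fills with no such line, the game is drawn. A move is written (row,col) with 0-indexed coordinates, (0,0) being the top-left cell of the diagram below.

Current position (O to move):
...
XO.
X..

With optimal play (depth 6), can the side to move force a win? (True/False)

O winning at [.../XO./X..]: False

p1 O@[.../XO./X..]: (0,0)[O../XO./X..]+0* (0,1)[.O./XO./X..]-1 (0,2)[..O/XO./X..]-1 (1,2)[.../XOO/X..]-1 (2,1)[.../XO./XO.]-1 (2,2)[.../XO./X.O]-1
p2 X@[O../XO./X..]: (0,1)[OX./XO./X..]-1 (0,2)[O.X/XO./X..]-1 (1,2)[O../XOX/X..]-1 (2,1)[O../XO./XX.]-1 (2,2)[O../XO./X.X]+0*
p3 O@[O../XO./X.X]: (0,1)[OO./XO./X.X]-1 (0,2)[O.O/XO./X.X]-1 (1,2)[O../XOO/X.X]-1 (2,1)[O../XO./XOX]+0*
p4 X@[O../XO./XOX]: (0,1)[OX./XO./XOX]+0* (0,2)[O.X/XO./XOX]-1 (1,2)[O../XOX/XOX]-1
p5 O@[OX./XO./XOX]: (0,2)[OXO/XO./XOX]+0* (1,2)[OX./XOO/XOX]+0
p6 X@[OXO/XO./XOX]: (1,2)[OXO/XOX/XOX]+0*
p7 O@[OXO/XOX/XOX] terminal +0; root [.../XO./X..] d6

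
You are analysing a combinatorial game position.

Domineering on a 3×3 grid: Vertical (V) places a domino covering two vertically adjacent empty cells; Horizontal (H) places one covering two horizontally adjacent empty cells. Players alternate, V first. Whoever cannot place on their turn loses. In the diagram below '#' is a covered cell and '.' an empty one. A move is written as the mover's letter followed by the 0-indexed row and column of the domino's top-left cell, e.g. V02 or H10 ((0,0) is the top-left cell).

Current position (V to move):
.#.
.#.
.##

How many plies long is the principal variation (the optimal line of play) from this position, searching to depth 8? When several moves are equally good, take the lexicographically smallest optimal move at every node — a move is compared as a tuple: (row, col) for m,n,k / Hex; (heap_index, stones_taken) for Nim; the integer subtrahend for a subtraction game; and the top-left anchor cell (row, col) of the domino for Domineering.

PV length from [.#./.#./.##]: 1 ply

ply 1, V at .#./.#./.## | V00=+1→##./##./.##*; V02=+1→.##/.##/.##; V10=+1→.#./##./###
ply 2: ##./##./.## is terminal -1 (H); from .#./.#./.## depth 8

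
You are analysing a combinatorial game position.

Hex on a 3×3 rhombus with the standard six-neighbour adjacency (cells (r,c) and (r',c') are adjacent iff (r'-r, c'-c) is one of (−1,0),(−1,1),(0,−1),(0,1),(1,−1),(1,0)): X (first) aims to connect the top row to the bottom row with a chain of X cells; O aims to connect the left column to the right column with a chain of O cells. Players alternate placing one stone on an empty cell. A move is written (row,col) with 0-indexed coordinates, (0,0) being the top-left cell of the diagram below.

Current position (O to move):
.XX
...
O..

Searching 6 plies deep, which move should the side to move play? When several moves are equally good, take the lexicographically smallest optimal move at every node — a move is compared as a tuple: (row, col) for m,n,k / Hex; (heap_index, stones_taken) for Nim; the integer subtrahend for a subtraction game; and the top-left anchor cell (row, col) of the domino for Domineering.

O's best at [.XX/.../O..]: (1,2)

[.XX/.../O..] O move#1: (0,0):-1/OXX/.../O.., (1,0):-1/.XX/O../O.., (1,1):-1/.XX/.O./O.., (1,2):+1/.XX/..O/O..*, (2,1):+1/.XX/.../OO., (2,2):-1/.XX/.../O.O
[.XX/..O/O..] X move#2: (0,0):-1/XXX/..O/O..*, (1,0):-1/.XX/X.O/O.., (1,1):-1/.XX/.XO/O.., (2,1):-1/.XX/..O/OX., (2,2):-1/.XX/..O/O.X
[XXX/..O/O..] O move#3: (1,0):+1/XXX/O.O/O..*, (1,1):+1/XXX/.OO/O.., (2,1):+1/XXX/..O/OO., (2,2):+1/XXX/..O/O.O
[XXX/O.O/O..] X move#4: (1,1):-1/XXX/OXO/O..*, (2,1):-1/XXX/O.O/OX., (2,2):-1/XXX/O.O/O.X
[XXX/OXO/O..] O move#5: (2,1):+1/XXX/OXO/OO.*, (2,2):-1/XXX/OXO/O.O
[XXX/OXO/OO.] end (terminal -1, X#6); searched .XX/.../O.. to 6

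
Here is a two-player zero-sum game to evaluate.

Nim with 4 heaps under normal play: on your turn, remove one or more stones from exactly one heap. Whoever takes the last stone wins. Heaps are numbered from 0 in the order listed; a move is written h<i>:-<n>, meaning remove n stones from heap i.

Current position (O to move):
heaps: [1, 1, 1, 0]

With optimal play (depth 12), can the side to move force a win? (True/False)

ply 1, O at (1,1,1,0) | h0:-1=+1→(0,1,1,0)*; h1:-1=+1→(1,0,1,0); h2:-1=+1→(1,1,0,0)
ply 2, X at (0,1,1,0) | h1:-1=-1→(0,0,1,0)*; h2:-1=-1→(0,1,0,0)
ply 3, O at (0,0,1,0) | h2:-1=+1→(0,0,0,0)*
ply 4: (0,0,0,0) is terminal -1 (X); from (1,1,1,0) depth 12

O winning at [(1,1,1,0)]: True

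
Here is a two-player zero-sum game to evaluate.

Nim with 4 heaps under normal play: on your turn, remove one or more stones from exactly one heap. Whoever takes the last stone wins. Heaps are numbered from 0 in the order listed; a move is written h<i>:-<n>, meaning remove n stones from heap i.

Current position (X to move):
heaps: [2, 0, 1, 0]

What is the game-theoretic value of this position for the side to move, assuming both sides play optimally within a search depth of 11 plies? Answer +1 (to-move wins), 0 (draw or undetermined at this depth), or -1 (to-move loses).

p1 X@[(2,0,1,0)]: h0:-1[(1,0,1,0)]+1* h0:-2[(0,0,1,0)]-1 h2:-1[(2,0,0,0)]-1
p2 O@[(1,0,1,0)]: h0:-1[(0,0,1,0)]-1* h2:-1[(1,0,0,0)]-1
p3 X@[(0,0,1,0)]: h2:-1[(0,0,0,0)]+1*
p4 O@[(0,0,0,0)] terminal -1; root [(2,0,1,0)] d11

value((2,0,1,0), X) = +1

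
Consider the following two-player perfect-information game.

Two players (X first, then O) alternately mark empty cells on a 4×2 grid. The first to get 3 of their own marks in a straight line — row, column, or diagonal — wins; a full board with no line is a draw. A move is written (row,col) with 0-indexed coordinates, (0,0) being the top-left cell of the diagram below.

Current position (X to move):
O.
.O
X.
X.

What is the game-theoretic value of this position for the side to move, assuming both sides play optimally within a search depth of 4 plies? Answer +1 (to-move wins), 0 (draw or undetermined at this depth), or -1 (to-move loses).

ply 1, X at O./.O/X./X. | (0,1)=+0→OX/.O/X./X.; (1,0)=+1→O./XO/X./X.*; (2,1)=+0→O./.O/XX/X.; (3,1)=+0→O./.O/X./XX
ply 2: O./XO/X./X. is terminal -1 (O); from O./.O/X./X. depth 4

value(O./.O/X./X., X) = +1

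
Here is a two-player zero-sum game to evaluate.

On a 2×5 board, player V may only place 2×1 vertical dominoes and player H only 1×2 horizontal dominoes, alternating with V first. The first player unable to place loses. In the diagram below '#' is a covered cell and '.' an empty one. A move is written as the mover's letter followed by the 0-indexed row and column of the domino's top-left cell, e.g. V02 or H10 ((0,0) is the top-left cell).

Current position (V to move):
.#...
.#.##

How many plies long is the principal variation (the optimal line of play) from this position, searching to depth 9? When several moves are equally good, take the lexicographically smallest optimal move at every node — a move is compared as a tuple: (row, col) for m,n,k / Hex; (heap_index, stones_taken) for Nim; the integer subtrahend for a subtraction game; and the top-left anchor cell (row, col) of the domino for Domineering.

p1 V@[.#.../.#.##]: V00[##.../##.##]-1 V02[.##../.####]+1*
p2 H@[.##../.####]: H03[.####/.####]-1*
p3 V@[.####/.####]: V00[#####/#####]+1*
p4 H@[#####/#####] terminal -1; root [.#.../.#.##] d9

PV length from [.#.../.#.##]: 3 plies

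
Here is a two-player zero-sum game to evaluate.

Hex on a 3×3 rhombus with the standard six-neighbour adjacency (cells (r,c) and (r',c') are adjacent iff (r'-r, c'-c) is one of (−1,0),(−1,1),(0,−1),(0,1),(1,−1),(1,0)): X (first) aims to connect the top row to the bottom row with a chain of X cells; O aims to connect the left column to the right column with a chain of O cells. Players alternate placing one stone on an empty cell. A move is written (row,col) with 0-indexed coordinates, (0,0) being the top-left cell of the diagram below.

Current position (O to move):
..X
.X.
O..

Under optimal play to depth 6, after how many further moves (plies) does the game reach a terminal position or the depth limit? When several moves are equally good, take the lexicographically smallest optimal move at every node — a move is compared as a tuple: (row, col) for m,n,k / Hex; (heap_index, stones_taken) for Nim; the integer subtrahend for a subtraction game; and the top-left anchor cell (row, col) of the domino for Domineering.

[..X/.X./O..] O move#1: (0,0):-1/O.X/.X./O.., (0,1):-1/.OX/.X./O.., (1,0):-1/..X/OX./O.., (1,2):-1/..X/.XO/O.., (2,1):+1/..X/.X./OO.*, (2,2):-1/..X/.X./O.O
[..X/.X./OO.] X move#2: (0,0):-1/X.X/.X./OO.*, (0,1):-1/.XX/.X./OO., (1,0):-1/..X/XX./OO., (1,2):-1/..X/.XX/OO., (2,2):-1/..X/.X./OOX
[X.X/.X./OO.] O move#3: (0,1):+1/XOX/.X./OO.*, (1,0):+1/X.X/OX./OO., (1,2):+1/X.X/.XO/OO., (2,2):+1/X.X/.X./OOO
[XOX/.X./OO.] X move#4: (1,0):-1/XOX/XX./OO.*, (1,2):-1/XOX/.XX/OO., (2,2):-1/XOX/.X./OOX
[XOX/XX./OO.] O move#5: (1,2):+1/XOX/XXO/OO.*, (2,2):+1/XOX/XX./OOO
[XOX/XXO/OO.] end (terminal -1, X#6); searched ..X/.X./O.. to 6

PV length from [..X/.X./O..]: 5 plies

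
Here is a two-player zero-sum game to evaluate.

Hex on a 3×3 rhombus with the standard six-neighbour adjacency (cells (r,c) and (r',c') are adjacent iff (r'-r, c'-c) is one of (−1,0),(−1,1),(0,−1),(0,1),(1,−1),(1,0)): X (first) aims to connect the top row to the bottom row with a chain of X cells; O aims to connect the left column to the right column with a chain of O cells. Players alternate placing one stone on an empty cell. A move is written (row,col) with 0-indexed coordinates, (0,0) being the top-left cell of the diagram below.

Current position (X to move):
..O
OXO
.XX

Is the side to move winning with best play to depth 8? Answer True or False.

p1 X@[..O/OXO/.XX]: (0,0)[X.O/OXO/.XX]-1 (0,1)[.XO/OXO/.XX]+1* (2,0)[..O/OXO/XXX]-1
p2 O@[.XO/OXO/.XX] terminal -1; root [..O/OXO/.XX] d8

X winning at [..O/OXO/.XX]: True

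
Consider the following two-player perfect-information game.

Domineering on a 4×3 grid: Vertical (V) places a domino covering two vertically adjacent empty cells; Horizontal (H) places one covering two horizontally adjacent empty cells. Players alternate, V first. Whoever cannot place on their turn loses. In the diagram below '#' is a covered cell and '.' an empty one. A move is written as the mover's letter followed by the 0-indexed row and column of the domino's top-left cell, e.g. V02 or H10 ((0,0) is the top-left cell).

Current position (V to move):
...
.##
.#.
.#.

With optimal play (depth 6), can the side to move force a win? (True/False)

V winning at [.../.##/.#./.#.]: True

p1 V@[.../.##/.#./.#.]: V00[#../###/.#./.#.]+1* V10[.../###/##./.#.]+1 V20[.../.##/##./##.]+1 V22[.../.##/.##/.##]+1
p2 H@[#../###/.#./.#.]: H01[###/###/.#./.#.]-1*
p3 V@[###/###/.#./.#.]: V20[###/###/##./##.]+1* V22[###/###/.##/.##]+1
p4 H@[###/###/##./##.] terminal -1; root [.../.##/.#./.#.] d6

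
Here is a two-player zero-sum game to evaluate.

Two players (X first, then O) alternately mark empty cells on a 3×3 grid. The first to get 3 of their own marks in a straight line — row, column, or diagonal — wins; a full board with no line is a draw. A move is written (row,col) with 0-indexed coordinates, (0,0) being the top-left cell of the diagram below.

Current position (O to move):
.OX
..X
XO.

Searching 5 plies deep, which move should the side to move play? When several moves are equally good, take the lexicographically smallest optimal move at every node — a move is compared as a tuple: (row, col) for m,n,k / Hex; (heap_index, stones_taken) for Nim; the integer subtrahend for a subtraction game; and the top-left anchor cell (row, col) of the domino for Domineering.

p1 O@[.OX/..X/XO.]: (0,0)[OOX/..X/XO.]-1 (1,0)[.OX/O.X/XO.]-1 (1,1)[.OX/.OX/XO.]+1* (2,2)[.OX/..X/XOO]-1
p2 X@[.OX/.OX/XO.] terminal -1; root [.OX/..X/XO.] d5

O's best at [.OX/..X/XO.]: (1,1)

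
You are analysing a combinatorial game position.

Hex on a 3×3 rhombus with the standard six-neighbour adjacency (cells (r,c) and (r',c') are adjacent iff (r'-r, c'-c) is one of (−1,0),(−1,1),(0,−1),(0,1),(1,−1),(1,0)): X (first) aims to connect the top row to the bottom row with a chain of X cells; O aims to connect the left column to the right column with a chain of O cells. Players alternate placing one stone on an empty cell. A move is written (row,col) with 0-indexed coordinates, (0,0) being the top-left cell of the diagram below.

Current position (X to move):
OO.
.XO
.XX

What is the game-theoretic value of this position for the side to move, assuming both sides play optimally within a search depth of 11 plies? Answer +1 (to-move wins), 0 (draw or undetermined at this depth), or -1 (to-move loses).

ply 1, X at OO./.XO/.XX | (0,2)=+1→OOX/.XO/.XX*; (1,0)=-1→OO./XXO/.XX; (2,0)=-1→OO./.XO/XXX
ply 2: OOX/.XO/.XX is terminal -1 (O); from OO./.XO/.XX depth 11

value(OO./.XO/.XX, X) = +1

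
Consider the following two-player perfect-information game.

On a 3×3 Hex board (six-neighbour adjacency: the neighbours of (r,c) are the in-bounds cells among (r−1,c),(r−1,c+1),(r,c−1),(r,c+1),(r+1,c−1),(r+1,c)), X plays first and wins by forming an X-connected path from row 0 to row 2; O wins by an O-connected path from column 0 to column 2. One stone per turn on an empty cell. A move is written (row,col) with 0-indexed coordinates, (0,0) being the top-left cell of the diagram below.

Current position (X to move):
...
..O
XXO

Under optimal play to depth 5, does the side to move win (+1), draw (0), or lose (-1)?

value(.../..O/XXO, X) = +1

ply 1, X at .../..O/XXO | (0,0)=+1→X../..O/XXO*; (0,1)=+1→.X./..O/XXO; (0,2)=+1→..X/..O/XXO; (1,0)=+1→.../X.O/XXO; (1,1)=+1→.../.XO/XXO
ply 2, O at X../..O/XXO | (0,1)=-1→XO./..O/XXO*; (0,2)=-1→X.O/..O/XXO; (1,0)=-1→X../O.O/XXO; (1,1)=-1→X../.OO/XXO
ply 3, X at XO./..O/XXO | (0,2)=+1→XOX/..O/XXO*; (1,0)=+1→XO./X.O/XXO; (1,1)=+1→XO./.XO/XXO
ply 4, O at XOX/..O/XXO | (1,0)=-1→XOX/O.O/XXO*; (1,1)=-1→XOX/.OO/XXO
ply 5, X at XOX/O.O/XXO | (1,1)=+1→XOX/OXO/XXO*
ply 6: XOX/OXO/XXO is terminal -1 (O); from .../..O/XXO depth 5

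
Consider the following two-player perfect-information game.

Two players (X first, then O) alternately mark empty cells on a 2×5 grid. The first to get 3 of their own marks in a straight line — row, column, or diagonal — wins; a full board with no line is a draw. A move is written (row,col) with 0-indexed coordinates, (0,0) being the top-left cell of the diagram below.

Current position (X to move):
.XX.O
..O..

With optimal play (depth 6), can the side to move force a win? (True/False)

p1 X@[.XX.O/..O..]: (0,0)[XXX.O/..O..]+1* (0,3)[.XXXO/..O..]+1 (1,0)[.XX.O/X.O..]+1 (1,1)[.XX.O/.XO..]+1 (1,3)[.XX.O/..OX.]+1 (1,4)[.XX.O/..O.X]+1
p2 O@[XXX.O/..O..] terminal -1; root [.XX.O/..O..] d6

X winning at [.XX.O/..O..]: True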